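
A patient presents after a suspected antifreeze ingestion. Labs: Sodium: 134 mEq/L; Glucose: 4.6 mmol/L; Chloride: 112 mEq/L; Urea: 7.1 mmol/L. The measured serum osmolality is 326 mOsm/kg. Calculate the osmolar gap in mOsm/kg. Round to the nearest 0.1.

Calculated osmolality = 2·Na + glucose + urea
= 2·134 + 4.6 + 7.1
= 268 + 4.60 + 7.10
= 279.7 mOsm/kg ≈ 279.7 mOsm/kg
Osmolar gap = measured − calculated = 326 − 279.7 = 46.3 mOsm/kg

46.3 mOsm/kg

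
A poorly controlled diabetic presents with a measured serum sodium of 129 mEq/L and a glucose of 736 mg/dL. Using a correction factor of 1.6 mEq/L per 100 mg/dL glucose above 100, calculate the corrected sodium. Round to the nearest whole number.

Corrected Na = measured Na + 1.6 · (glucose − 100)/100
= 129 + 1.6 · (736 − 100)/100
= 129 + 10.2
= 139.2 mEq/L

139 mEq/L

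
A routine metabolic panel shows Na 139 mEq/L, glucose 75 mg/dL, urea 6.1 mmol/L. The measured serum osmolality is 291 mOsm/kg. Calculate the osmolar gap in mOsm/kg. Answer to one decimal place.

Calculated osmolality = 2·Na + glucose/18 + urea
= 2·139 + 75/18 + 6.1
= 278 + 4.17 + 6.10
= 288.27 mOsm/kg ≈ 288.3 mOsm/kg
Osmolar gap = measured − calculated = 291 − 288.3 = 2.7 mOsm/kg

2.7 mOsm/kg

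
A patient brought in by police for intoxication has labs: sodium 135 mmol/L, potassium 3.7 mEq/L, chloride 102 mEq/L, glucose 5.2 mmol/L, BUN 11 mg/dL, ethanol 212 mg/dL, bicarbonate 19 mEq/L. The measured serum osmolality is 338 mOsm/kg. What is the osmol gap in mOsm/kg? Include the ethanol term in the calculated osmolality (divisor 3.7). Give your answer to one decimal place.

1.6 mOsm/kg

Calculated osmolality = 2·Na + glucose + BUN/2.8 + ethanol/3.7
= 2·135 + 5.2 + 11/2.8 + 212/3.7
= 270 + 5.20 + 3.93 + 57.30
= 336.43 mOsm/kg ≈ 336.4 mOsm/kg
Osmolar gap = measured − calculated = 338 − 336.4 = 1.6 mOsm/kg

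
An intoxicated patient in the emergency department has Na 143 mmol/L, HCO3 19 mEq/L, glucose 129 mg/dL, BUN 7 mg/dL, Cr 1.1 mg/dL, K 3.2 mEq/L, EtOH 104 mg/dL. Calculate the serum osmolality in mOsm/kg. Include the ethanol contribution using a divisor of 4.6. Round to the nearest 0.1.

318.3 mOsm/kg

Calculated osmolality = 2·Na + glucose/18 + BUN/2.8 + ethanol/4.6
= 2·143 + 129/18 + 7/2.8 + 104/4.6
= 286 + 7.17 + 2.50 + 22.61
= 318.28 mOsm/kg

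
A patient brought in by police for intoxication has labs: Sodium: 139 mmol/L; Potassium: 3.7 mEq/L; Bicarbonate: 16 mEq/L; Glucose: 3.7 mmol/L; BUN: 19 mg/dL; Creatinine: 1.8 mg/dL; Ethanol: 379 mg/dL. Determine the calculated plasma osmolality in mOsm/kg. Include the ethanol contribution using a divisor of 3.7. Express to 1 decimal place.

Calculated osmolality = 2·Na + glucose + BUN/2.8 + ethanol/3.7
= 2·139 + 3.7 + 19/2.8 + 379/3.7
= 278 + 3.70 + 6.79 + 102.43
= 390.92 mOsm/kg

390.9 mOsm/kg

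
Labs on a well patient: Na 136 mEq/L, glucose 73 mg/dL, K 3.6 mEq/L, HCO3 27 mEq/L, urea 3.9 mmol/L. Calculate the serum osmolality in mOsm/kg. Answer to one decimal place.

Calculated osmolality = 2·Na + glucose/18 + urea
= 2·136 + 73/18 + 3.9
= 272 + 4.06 + 3.90
= 279.96 mOsm/kg

280.0 mOsm/kg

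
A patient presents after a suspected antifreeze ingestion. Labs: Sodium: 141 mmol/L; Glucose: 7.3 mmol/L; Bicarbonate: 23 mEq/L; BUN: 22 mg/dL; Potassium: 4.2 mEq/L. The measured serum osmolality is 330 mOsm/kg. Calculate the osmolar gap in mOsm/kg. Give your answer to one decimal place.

Calculated osmolality = 2·Na + glucose + BUN/2.8
= 2·141 + 7.3 + 22/2.8
= 282 + 7.30 + 7.86
= 297.16 mOsm/kg ≈ 297.2 mOsm/kg
Osmolar gap = measured − calculated = 330 − 297.2 = 32.8 mOsm/kg

32.8 mOsm/kg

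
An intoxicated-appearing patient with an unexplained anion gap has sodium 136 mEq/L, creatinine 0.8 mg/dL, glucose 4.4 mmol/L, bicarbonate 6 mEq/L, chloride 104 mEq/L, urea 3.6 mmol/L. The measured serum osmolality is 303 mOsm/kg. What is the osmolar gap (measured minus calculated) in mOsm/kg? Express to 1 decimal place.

23.0 mOsm/kg

Calculated osmolality = 2·Na + glucose + urea
= 2·136 + 4.4 + 3.6
= 272 + 4.40 + 3.60
= 280 mOsm/kg ≈ 280.0 mOsm/kg
Osmolar gap = measured − calculated = 303 − 280.0 = 23.0 mOsm/kg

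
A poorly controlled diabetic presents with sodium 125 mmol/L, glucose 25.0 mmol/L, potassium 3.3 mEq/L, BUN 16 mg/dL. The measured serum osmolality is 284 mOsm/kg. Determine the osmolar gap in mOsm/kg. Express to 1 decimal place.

3.3 mOsm/kg

Calculated osmolality = 2·Na + glucose + BUN/2.8
= 2·125 + 25 + 16/2.8
= 250 + 25 + 5.71
= 280.71 mOsm/kg ≈ 280.7 mOsm/kg
Osmolar gap = measured − calculated = 284 − 280.7 = 3.3 mOsm/kg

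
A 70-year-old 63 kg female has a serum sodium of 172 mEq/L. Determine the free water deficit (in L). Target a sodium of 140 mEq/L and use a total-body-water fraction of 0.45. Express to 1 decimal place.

TBW = 0.45 · 63 = 28.35 L
Free water deficit = TBW · (Na/140 − 1)
= 28.35 · (172/140 − 1)
= 28.35 · 0.2286
= 6.48 L

6.5 L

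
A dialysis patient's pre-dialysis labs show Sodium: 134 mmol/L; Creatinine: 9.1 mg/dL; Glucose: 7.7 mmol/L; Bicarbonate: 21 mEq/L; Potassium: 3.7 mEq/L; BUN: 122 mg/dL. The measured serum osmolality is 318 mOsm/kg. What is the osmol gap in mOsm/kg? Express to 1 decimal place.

-1.3 mOsm/kg

Calculated osmolality = 2·Na + glucose + BUN/2.8
= 2·134 + 7.7 + 122/2.8
= 268 + 7.70 + 43.57
= 319.27 mOsm/kg ≈ 319.3 mOsm/kg
Osmolar gap = measured − calculated = 318 − 319.3 = -1.3 mOsm/kg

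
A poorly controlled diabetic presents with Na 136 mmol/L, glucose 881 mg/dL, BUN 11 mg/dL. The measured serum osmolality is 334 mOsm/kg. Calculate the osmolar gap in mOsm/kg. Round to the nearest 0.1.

Calculated osmolality = 2·Na + glucose/18 + BUN/2.8
= 2·136 + 881/18 + 11/2.8
= 272 + 48.94 + 3.93
= 324.87 mOsm/kg ≈ 324.9 mOsm/kg
Osmolar gap = measured − calculated = 334 − 324.9 = 9.1 mOsm/kg

9.1 mOsm/kg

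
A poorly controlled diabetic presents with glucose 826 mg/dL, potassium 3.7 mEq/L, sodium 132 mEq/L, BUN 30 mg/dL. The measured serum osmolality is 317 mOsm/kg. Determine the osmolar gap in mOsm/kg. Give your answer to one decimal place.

Calculated osmolality = 2·Na + glucose/18 + BUN/2.8
= 2·132 + 826/18 + 30/2.8
= 264 + 45.89 + 10.71
= 320.6 mOsm/kg ≈ 320.6 mOsm/kg
Osmolar gap = measured − calculated = 317 − 320.6 = -3.6 mOsm/kg

-3.6 mOsm/kg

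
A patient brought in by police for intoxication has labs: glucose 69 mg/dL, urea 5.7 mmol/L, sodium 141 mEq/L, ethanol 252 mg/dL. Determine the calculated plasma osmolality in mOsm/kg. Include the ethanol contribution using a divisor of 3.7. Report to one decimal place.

359.6 mOsm/kg

Calculated osmolality = 2·Na + glucose/18 + urea + ethanol/3.7
= 2·141 + 69/18 + 5.7 + 252/3.7
= 282 + 3.83 + 5.70 + 68.11
= 359.64 mOsm/kg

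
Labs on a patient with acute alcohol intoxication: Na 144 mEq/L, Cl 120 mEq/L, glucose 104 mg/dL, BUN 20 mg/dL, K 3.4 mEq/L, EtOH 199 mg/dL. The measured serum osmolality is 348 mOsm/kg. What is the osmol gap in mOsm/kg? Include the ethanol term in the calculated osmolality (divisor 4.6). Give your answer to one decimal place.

3.8 mOsm/kg

Calculated osmolality = 2·Na + glucose/18 + BUN/2.8 + ethanol/4.6
= 2·144 + 104/18 + 20/2.8 + 199/4.6
= 288 + 5.78 + 7.14 + 43.26
= 344.18 mOsm/kg ≈ 344.2 mOsm/kg
Osmolar gap = measured − calculated = 348 − 344.2 = 3.8 mOsm/kg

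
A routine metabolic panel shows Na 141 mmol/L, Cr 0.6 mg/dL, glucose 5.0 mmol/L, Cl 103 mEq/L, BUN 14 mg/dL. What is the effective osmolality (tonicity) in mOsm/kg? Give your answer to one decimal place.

287.0 mOsm/kg

Effective osmolality excludes urea (freely permeant across cell membranes):
2·Na + glucose
= 2·141 + 5
= 282 + 5
= 287 mOsm/kg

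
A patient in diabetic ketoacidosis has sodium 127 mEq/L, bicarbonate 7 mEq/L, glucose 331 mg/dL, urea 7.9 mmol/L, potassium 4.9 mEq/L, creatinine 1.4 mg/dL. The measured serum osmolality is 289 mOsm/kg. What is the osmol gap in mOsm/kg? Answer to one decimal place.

Calculated osmolality = 2·Na + glucose/18 + urea
= 2·127 + 331/18 + 7.9
= 254 + 18.39 + 7.90
= 280.29 mOsm/kg ≈ 280.3 mOsm/kg
Osmolar gap = measured − calculated = 289 − 280.3 = 8.7 mOsm/kg

8.7 mOsm/kg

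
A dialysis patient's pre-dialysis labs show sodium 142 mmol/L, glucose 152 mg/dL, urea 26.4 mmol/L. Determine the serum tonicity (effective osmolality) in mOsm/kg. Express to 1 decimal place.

292.4 mOsm/kg

Effective osmolality excludes urea (freely permeant across cell membranes):
2·Na + glucose/18
= 2·142 + 152/18
= 284 + 8.44
= 292.44 mOsm/kg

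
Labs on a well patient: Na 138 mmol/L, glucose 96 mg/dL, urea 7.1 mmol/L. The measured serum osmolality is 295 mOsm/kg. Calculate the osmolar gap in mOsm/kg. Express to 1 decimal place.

6.6 mOsm/kg

Calculated osmolality = 2·Na + glucose/18 + urea
= 2·138 + 96/18 + 7.1
= 276 + 5.33 + 7.10
= 288.43 mOsm/kg ≈ 288.4 mOsm/kg
Osmolar gap = measured − calculated = 295 − 288.4 = 6.6 mOsm/kg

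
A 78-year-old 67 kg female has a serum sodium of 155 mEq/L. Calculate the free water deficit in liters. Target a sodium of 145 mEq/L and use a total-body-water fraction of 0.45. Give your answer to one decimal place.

2.1 L

TBW = 0.45 · 67 = 30.15 L
Free water deficit = TBW · (Na/145 − 1)
= 30.15 · (155/145 − 1)
= 30.15 · 0.069
= 2.08 L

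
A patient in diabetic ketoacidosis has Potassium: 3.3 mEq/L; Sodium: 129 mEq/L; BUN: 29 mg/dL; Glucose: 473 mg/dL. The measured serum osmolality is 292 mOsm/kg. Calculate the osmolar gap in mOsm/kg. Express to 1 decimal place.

Calculated osmolality = 2·Na + glucose/18 + BUN/2.8
= 2·129 + 473/18 + 29/2.8
= 258 + 26.28 + 10.36
= 294.64 mOsm/kg ≈ 294.6 mOsm/kg
Osmolar gap = measured − calculated = 292 − 294.6 = -2.6 mOsm/kg

-2.6 mOsm/kg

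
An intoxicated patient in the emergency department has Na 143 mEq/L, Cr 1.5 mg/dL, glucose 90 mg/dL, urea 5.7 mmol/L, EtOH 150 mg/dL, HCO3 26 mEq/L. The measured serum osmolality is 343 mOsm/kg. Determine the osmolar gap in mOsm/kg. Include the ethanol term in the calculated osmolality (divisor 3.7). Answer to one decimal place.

Calculated osmolality = 2·Na + glucose/18 + urea + ethanol/3.7
= 2·143 + 90/18 + 5.7 + 150/3.7
= 286 + 5 + 5.70 + 40.54
= 337.24 mOsm/kg ≈ 337.2 mOsm/kg
Osmolar gap = measured − calculated = 343 − 337.2 = 5.8 mOsm/kg

5.8 mOsm/kg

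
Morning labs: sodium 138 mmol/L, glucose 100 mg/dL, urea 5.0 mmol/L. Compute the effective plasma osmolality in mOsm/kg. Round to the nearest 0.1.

281.6 mOsm/kg

Effective osmolality excludes urea (freely permeant across cell membranes):
2·Na + glucose/18
= 2·138 + 100/18
= 276 + 5.56
= 281.56 mOsm/kg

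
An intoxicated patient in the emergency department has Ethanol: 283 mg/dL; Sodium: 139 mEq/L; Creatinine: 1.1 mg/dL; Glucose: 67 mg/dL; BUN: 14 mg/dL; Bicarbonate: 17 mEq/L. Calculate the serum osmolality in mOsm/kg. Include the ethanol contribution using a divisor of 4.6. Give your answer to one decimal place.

Calculated osmolality = 2·Na + glucose/18 + BUN/2.8 + ethanol/4.6
= 2·139 + 67/18 + 14/2.8 + 283/4.6
= 278 + 3.72 + 5 + 61.52
= 348.24 mOsm/kg

348.2 mOsm/kg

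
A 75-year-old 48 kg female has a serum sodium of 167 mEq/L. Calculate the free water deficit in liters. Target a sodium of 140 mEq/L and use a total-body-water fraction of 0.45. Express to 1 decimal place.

TBW = 0.45 · 48 = 21.6 L
Free water deficit = TBW · (Na/140 − 1)
= 21.6 · (167/140 − 1)
= 21.6 · 0.1929
= 4.17 L

4.2 L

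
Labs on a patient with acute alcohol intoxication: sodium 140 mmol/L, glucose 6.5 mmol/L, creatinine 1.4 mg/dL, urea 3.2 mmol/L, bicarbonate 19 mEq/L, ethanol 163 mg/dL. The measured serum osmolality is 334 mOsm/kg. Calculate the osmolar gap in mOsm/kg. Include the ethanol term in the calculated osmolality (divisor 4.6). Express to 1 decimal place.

Calculated osmolality = 2·Na + glucose + urea + ethanol/4.6
= 2·140 + 6.5 + 3.2 + 163/4.6
= 280 + 6.50 + 3.20 + 35.43
= 325.13 mOsm/kg ≈ 325.1 mOsm/kg
Osmolar gap = measured − calculated = 334 − 325.1 = 8.9 mOsm/kg

8.9 mOsm/kg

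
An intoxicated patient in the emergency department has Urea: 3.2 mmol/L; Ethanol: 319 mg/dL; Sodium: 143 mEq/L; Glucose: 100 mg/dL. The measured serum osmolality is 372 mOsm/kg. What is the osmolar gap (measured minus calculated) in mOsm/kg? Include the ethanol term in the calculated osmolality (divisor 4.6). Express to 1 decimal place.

7.9 mOsm/kg

Calculated osmolality = 2·Na + glucose/18 + urea + ethanol/4.6
= 2·143 + 100/18 + 3.2 + 319/4.6
= 286 + 5.56 + 3.20 + 69.35
= 364.11 mOsm/kg ≈ 364.1 mOsm/kg
Osmolar gap = measured − calculated = 372 − 364.1 = 7.9 mOsm/kg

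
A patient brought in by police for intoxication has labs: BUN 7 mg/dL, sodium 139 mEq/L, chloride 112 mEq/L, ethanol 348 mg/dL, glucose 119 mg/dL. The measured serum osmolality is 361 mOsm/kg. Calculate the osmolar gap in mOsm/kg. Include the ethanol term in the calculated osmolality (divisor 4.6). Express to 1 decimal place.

Calculated osmolality = 2·Na + glucose/18 + BUN/2.8 + ethanol/4.6
= 2·139 + 119/18 + 7/2.8 + 348/4.6
= 278 + 6.61 + 2.50 + 75.65
= 362.76 mOsm/kg ≈ 362.8 mOsm/kg
Osmolar gap = measured − calculated = 361 − 362.8 = -1.8 mOsm/kg

-1.8 mOsm/kg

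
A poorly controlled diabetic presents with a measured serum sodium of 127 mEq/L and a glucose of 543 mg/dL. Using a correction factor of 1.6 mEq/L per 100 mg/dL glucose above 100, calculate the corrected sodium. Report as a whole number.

134 mEq/L

Corrected Na = measured Na + 1.6 · (glucose − 100)/100
= 127 + 1.6 · (543 − 100)/100
= 127 + 7.1
= 134.1 mEq/L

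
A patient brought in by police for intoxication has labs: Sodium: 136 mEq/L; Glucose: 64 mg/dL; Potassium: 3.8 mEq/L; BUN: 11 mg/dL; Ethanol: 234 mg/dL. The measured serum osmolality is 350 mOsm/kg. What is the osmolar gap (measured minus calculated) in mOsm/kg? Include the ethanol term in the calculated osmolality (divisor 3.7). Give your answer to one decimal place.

7.3 mOsm/kg

Calculated osmolality = 2·Na + glucose/18 + BUN/2.8 + ethanol/3.7
= 2·136 + 64/18 + 11/2.8 + 234/3.7
= 272 + 3.56 + 3.93 + 63.24
= 342.73 mOsm/kg ≈ 342.7 mOsm/kg
Osmolar gap = measured − calculated = 350 − 342.7 = 7.3 mOsm/kg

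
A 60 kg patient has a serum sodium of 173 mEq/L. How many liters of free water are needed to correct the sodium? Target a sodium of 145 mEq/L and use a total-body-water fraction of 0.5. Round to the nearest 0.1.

TBW = 0.5 · 60 = 30 L
Free water deficit = TBW · (Na/145 − 1)
= 30 · (173/145 − 1)
= 30 · 0.1931
= 5.79 L

5.8 L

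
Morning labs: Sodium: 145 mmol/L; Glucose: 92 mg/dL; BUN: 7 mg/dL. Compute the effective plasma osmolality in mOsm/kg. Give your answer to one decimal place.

295.1 mOsm/kg

Effective osmolality excludes urea (freely permeant across cell membranes):
2·Na + glucose/18
= 2·145 + 92/18
= 290 + 5.11
= 295.11 mOsm/kg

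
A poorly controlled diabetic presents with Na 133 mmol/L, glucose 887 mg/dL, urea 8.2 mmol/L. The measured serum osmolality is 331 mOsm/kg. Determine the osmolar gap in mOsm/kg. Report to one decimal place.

7.5 mOsm/kg

Calculated osmolality = 2·Na + glucose/18 + urea
= 2·133 + 887/18 + 8.2
= 266 + 49.28 + 8.20
= 323.48 mOsm/kg ≈ 323.5 mOsm/kg
Osmolar gap = measured − calculated = 331 − 323.5 = 7.5 mOsm/kg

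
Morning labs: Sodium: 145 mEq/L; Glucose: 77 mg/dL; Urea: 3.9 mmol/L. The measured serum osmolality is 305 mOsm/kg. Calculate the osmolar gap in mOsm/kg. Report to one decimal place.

6.8 mOsm/kg

Calculated osmolality = 2·Na + glucose/18 + urea
= 2·145 + 77/18 + 3.9
= 290 + 4.28 + 3.90
= 298.18 mOsm/kg ≈ 298.2 mOsm/kg
Osmolar gap = measured − calculated = 305 − 298.2 = 6.8 mOsm/kg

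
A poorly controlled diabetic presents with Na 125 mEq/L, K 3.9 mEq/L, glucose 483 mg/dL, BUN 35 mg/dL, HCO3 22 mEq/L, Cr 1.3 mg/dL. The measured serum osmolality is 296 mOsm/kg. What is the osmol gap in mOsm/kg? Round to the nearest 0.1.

6.7 mOsm/kg

Calculated osmolality = 2·Na + glucose/18 + BUN/2.8
= 2·125 + 483/18 + 35/2.8
= 250 + 26.83 + 12.50
= 289.33 mOsm/kg ≈ 289.3 mOsm/kg
Osmolar gap = measured − calculated = 296 − 289.3 = 6.7 mOsm/kg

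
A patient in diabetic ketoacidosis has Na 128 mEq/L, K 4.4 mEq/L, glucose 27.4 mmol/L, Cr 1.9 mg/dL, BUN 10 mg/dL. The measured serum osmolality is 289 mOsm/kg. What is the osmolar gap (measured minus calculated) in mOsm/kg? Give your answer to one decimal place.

Calculated osmolality = 2·Na + glucose + BUN/2.8
= 2·128 + 27.4 + 10/2.8
= 256 + 27.40 + 3.57
= 286.97 mOsm/kg ≈ 287.0 mOsm/kg
Osmolar gap = measured − calculated = 289 − 287.0 = 2.0 mOsm/kg

2.0 mOsm/kg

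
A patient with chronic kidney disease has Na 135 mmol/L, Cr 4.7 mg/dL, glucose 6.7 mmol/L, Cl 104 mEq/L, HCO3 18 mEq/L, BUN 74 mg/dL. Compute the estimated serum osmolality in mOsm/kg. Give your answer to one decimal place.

303.1 mOsm/kg

Calculated osmolality = 2·Na + glucose + BUN/2.8
= 2·135 + 6.7 + 74/2.8
= 270 + 6.70 + 26.43
= 303.13 mOsm/kg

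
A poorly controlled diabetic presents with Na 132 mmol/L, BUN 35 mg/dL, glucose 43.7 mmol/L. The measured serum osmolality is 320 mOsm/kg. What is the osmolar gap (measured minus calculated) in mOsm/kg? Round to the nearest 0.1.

Calculated osmolality = 2·Na + glucose + BUN/2.8
= 2·132 + 43.7 + 35/2.8
= 264 + 43.70 + 12.50
= 320.2 mOsm/kg ≈ 320.2 mOsm/kg
Osmolar gap = measured − calculated = 320 − 320.2 = -0.2 mOsm/kg

-0.2 mOsm/kg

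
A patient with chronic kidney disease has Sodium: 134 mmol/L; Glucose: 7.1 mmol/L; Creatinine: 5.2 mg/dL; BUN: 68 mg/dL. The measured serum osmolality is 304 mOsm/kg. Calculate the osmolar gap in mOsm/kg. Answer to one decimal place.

4.6 mOsm/kg

Calculated osmolality = 2·Na + glucose + BUN/2.8
= 2·134 + 7.1 + 68/2.8
= 268 + 7.10 + 24.29
= 299.39 mOsm/kg ≈ 299.4 mOsm/kg
Osmolar gap = measured − calculated = 304 − 299.4 = 4.6 mOsm/kg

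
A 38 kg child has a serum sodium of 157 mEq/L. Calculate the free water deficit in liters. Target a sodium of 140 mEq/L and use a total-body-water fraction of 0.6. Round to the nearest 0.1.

2.8 L

TBW = 0.6 · 38 = 22.8 L
Free water deficit = TBW · (Na/140 − 1)
= 22.8 · (157/140 − 1)
= 22.8 · 0.1214
= 2.77 L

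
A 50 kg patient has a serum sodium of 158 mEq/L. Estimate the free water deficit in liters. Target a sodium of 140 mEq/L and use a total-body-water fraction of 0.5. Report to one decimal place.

TBW = 0.5 · 50 = 25 L
Free water deficit = TBW · (Na/140 − 1)
= 25 · (158/140 − 1)
= 25 · 0.1286
= 3.21 L

3.2 L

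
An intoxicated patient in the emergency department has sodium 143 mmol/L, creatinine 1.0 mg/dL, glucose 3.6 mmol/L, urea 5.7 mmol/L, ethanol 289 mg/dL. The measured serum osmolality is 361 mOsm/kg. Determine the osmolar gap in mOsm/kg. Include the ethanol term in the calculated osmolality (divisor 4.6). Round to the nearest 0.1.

Calculated osmolality = 2·Na + glucose + urea + ethanol/4.6
= 2·143 + 3.6 + 5.7 + 289/4.6
= 286 + 3.60 + 5.70 + 62.83
= 358.13 mOsm/kg ≈ 358.1 mOsm/kg
Osmolar gap = measured − calculated = 361 − 358.1 = 2.9 mOsm/kg

2.9 mOsm/kg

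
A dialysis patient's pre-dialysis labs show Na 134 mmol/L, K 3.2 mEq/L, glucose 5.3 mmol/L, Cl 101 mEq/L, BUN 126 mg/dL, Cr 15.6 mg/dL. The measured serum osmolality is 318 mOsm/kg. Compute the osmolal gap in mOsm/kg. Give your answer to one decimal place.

Calculated osmolality = 2·Na + glucose + BUN/2.8
= 2·134 + 5.3 + 126/2.8
= 268 + 5.30 + 45
= 318.3 mOsm/kg ≈ 318.3 mOsm/kg
Osmolar gap = measured − calculated = 318 − 318.3 = -0.3 mOsm/kg

-0.3 mOsm/kg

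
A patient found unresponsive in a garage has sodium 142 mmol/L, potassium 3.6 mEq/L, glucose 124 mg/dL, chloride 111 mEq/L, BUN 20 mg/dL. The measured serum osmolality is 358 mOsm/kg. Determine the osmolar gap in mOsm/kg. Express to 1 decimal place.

60.0 mOsm/kg

Calculated osmolality = 2·Na + glucose/18 + BUN/2.8
= 2·142 + 124/18 + 20/2.8
= 284 + 6.89 + 7.14
= 298.03 mOsm/kg ≈ 298.0 mOsm/kg
Osmolar gap = measured − calculated = 358 − 298.0 = 60.0 mOsm/kg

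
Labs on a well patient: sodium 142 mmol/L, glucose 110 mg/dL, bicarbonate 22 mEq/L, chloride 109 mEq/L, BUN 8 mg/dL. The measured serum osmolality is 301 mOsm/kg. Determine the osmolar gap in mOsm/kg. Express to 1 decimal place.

8.0 mOsm/kg

Calculated osmolality = 2·Na + glucose/18 + BUN/2.8
= 2·142 + 110/18 + 8/2.8
= 284 + 6.11 + 2.86
= 292.97 mOsm/kg ≈ 293.0 mOsm/kg
Osmolar gap = measured − calculated = 301 − 293.0 = 8.0 mOsm/kg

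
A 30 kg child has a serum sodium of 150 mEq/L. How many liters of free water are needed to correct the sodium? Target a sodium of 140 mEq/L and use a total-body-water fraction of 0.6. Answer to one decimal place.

1.3 L

TBW = 0.6 · 30 = 18 L
Free water deficit = TBW · (Na/140 − 1)
= 18 · (150/140 − 1)
= 18 · 0.0714
= 1.29 L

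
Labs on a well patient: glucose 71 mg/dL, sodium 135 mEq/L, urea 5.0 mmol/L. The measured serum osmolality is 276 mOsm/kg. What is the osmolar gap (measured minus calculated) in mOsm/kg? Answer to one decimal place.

Calculated osmolality = 2·Na + glucose/18 + urea
= 2·135 + 71/18 + 5
= 270 + 3.94 + 5
= 278.94 mOsm/kg ≈ 278.9 mOsm/kg
Osmolar gap = measured − calculated = 276 − 278.9 = -2.9 mOsm/kg

-2.9 mOsm/kg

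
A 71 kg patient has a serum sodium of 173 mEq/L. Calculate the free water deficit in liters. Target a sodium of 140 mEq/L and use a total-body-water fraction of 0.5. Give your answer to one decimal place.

8.4 L

TBW = 0.5 · 71 = 35.5 L
Free water deficit = TBW · (Na/140 − 1)
= 35.5 · (173/140 − 1)
= 35.5 · 0.2357
= 8.37 L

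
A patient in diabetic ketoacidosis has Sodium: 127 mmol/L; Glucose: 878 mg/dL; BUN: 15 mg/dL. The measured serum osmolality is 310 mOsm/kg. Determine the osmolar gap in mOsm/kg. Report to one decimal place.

1.9 mOsm/kg

Calculated osmolality = 2·Na + glucose/18 + BUN/2.8
= 2·127 + 878/18 + 15/2.8
= 254 + 48.78 + 5.36
= 308.14 mOsm/kg ≈ 308.1 mOsm/kg
Osmolar gap = measured − calculated = 310 − 308.1 = 1.9 mOsm/kg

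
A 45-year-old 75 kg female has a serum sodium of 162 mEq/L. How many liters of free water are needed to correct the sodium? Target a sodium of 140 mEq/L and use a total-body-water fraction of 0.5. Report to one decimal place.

TBW = 0.5 · 75 = 37.5 L
Free water deficit = TBW · (Na/140 − 1)
= 37.5 · (162/140 − 1)
= 37.5 · 0.1571
= 5.89 L

5.9 L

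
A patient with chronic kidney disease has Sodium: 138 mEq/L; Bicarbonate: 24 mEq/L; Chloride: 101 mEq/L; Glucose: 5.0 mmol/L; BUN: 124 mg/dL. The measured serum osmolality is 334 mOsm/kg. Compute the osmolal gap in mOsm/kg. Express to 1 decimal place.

Calculated osmolality = 2·Na + glucose + BUN/2.8
= 2·138 + 5 + 124/2.8
= 276 + 5 + 44.29
= 325.29 mOsm/kg ≈ 325.3 mOsm/kg
Osmolar gap = measured − calculated = 334 − 325.3 = 8.7 mOsm/kg

8.7 mOsm/kg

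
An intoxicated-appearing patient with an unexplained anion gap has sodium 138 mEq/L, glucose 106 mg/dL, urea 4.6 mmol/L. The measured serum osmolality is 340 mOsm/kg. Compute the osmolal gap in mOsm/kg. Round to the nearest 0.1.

Calculated osmolality = 2·Na + glucose/18 + urea
= 2·138 + 106/18 + 4.6
= 276 + 5.89 + 4.60
= 286.49 mOsm/kg ≈ 286.5 mOsm/kg
Osmolar gap = measured − calculated = 340 − 286.5 = 53.5 mOsm/kg

53.5 mOsm/kg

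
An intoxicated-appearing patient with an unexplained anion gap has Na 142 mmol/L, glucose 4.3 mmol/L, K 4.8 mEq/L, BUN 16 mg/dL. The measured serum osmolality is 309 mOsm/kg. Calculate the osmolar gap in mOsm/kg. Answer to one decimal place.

Calculated osmolality = 2·Na + glucose + BUN/2.8
= 2·142 + 4.3 + 16/2.8
= 284 + 4.30 + 5.71
= 294.01 mOsm/kg ≈ 294.0 mOsm/kg
Osmolar gap = measured − calculated = 309 − 294.0 = 15.0 mOsm/kg

15.0 mOsm/kg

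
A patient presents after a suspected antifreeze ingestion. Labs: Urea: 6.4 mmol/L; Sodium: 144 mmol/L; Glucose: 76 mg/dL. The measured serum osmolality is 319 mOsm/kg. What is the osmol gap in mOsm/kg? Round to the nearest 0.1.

Calculated osmolality = 2·Na + glucose/18 + urea
= 2·144 + 76/18 + 6.4
= 288 + 4.22 + 6.40
= 298.62 mOsm/kg ≈ 298.6 mOsm/kg
Osmolar gap = measured − calculated = 319 − 298.6 = 20.4 mOsm/kg

20.4 mOsm/kg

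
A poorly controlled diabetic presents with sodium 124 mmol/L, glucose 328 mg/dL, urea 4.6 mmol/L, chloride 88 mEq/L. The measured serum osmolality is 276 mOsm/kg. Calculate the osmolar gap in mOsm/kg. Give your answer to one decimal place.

Calculated osmolality = 2·Na + glucose/18 + urea
= 2·124 + 328/18 + 4.6
= 248 + 18.22 + 4.60
= 270.82 mOsm/kg ≈ 270.8 mOsm/kg
Osmolar gap = measured − calculated = 276 − 270.8 = 5.2 mOsm/kg

5.2 mOsm/kg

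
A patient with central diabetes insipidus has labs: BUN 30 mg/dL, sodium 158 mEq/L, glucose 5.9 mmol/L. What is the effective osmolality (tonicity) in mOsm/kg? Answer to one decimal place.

321.9 mOsm/kg

Effective osmolality excludes urea (freely permeant across cell membranes):
2·Na + glucose
= 2·158 + 5.9
= 316 + 5.9
= 321.9 mOsm/kg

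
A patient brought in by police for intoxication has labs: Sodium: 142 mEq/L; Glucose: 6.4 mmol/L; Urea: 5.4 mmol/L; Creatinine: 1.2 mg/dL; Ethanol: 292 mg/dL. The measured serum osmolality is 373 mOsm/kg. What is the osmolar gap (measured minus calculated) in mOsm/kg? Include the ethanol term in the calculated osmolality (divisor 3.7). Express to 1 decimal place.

-1.7 mOsm/kg

Calculated osmolality = 2·Na + glucose + urea + ethanol/3.7
= 2·142 + 6.4 + 5.4 + 292/3.7
= 284 + 6.40 + 5.40 + 78.92
= 374.72 mOsm/kg ≈ 374.7 mOsm/kg
Osmolar gap = measured − calculated = 373 − 374.7 = -1.7 mOsm/kg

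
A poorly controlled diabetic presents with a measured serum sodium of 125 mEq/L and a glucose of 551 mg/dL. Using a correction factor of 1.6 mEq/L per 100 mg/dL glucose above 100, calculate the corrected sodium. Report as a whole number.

Corrected Na = measured Na + 1.6 · (glucose − 100)/100
= 125 + 1.6 · (551 − 100)/100
= 125 + 7.2
= 132.2 mEq/L

132 mEq/L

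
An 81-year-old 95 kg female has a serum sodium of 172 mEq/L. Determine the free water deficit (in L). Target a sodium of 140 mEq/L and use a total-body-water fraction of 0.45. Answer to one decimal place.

TBW = 0.45 · 95 = 42.75 L
Free water deficit = TBW · (Na/140 − 1)
= 42.75 · (172/140 − 1)
= 42.75 · 0.2286
= 9.77 L

9.8 L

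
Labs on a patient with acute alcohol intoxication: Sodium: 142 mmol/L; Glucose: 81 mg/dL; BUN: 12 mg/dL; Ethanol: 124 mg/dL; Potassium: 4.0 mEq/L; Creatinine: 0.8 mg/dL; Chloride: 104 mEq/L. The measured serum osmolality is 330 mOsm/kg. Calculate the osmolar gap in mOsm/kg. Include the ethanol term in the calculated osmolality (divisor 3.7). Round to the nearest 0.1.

3.7 mOsm/kg

Calculated osmolality = 2·Na + glucose/18 + BUN/2.8 + ethanol/3.7
= 2·142 + 81/18 + 12/2.8 + 124/3.7
= 284 + 4.50 + 4.29 + 33.51
= 326.3 mOsm/kg ≈ 326.3 mOsm/kg
Osmolar gap = measured − calculated = 330 − 326.3 = 3.7 mOsm/kg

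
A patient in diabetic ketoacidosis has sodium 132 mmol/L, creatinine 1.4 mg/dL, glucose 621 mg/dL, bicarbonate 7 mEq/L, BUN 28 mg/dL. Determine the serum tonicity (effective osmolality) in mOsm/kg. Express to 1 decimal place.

Effective osmolality excludes urea (freely permeant across cell membranes):
2·Na + glucose/18
= 2·132 + 621/18
= 264 + 34.5
= 298.5 mOsm/kg

298.5 mOsm/kg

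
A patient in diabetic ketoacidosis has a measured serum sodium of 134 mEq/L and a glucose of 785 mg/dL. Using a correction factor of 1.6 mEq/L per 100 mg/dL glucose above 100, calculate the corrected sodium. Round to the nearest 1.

Corrected Na = measured Na + 1.6 · (glucose − 100)/100
= 134 + 1.6 · (785 − 100)/100
= 134 + 11
= 145 mEq/L

145 mEq/L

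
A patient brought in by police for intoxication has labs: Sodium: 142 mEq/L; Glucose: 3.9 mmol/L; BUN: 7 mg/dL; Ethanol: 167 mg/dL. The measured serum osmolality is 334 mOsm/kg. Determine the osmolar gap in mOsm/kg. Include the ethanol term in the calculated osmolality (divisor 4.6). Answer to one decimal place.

Calculated osmolality = 2·Na + glucose + BUN/2.8 + ethanol/4.6
= 2·142 + 3.9 + 7/2.8 + 167/4.6
= 284 + 3.90 + 2.50 + 36.30
= 326.7 mOsm/kg ≈ 326.7 mOsm/kg
Osmolar gap = measured − calculated = 334 − 326.7 = 7.3 mOsm/kg

7.3 mOsm/kg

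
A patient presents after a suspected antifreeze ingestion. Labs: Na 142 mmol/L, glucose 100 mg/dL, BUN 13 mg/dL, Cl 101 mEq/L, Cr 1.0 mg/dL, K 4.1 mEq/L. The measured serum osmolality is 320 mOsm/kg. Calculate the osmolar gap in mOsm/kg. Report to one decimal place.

25.8 mOsm/kg

Calculated osmolality = 2·Na + glucose/18 + BUN/2.8
= 2·142 + 100/18 + 13/2.8
= 284 + 5.56 + 4.64
= 294.2 mOsm/kg ≈ 294.2 mOsm/kg
Osmolar gap = measured − calculated = 320 − 294.2 = 25.8 mOsm/kg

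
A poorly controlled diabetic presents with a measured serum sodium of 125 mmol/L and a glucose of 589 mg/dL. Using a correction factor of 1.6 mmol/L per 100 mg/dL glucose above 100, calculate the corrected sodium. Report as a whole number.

Corrected Na = measured Na + 1.6 · (glucose − 100)/100
= 125 + 1.6 · (589 − 100)/100
= 125 + 7.8
= 132.8 mmol/L

133 mmol/L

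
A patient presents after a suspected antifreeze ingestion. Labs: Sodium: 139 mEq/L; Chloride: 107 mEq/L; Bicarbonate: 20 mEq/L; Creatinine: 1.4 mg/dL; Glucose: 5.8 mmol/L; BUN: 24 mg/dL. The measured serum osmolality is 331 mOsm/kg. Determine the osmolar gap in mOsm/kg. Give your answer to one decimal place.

Calculated osmolality = 2·Na + glucose + BUN/2.8
= 2·139 + 5.8 + 24/2.8
= 278 + 5.80 + 8.57
= 292.37 mOsm/kg ≈ 292.4 mOsm/kg
Osmolar gap = measured − calculated = 331 − 292.4 = 38.6 mOsm/kg

38.6 mOsm/kg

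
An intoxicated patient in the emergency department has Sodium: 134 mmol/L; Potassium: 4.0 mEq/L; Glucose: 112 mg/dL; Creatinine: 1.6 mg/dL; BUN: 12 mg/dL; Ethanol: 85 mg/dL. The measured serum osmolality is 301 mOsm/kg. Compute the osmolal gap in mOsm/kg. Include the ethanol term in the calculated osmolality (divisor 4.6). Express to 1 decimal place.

Calculated osmolality = 2·Na + glucose/18 + BUN/2.8 + ethanol/4.6
= 2·134 + 112/18 + 12/2.8 + 85/4.6
= 268 + 6.22 + 4.29 + 18.48
= 296.99 mOsm/kg ≈ 297.0 mOsm/kg
Osmolar gap = measured − calculated = 301 − 297.0 = 4.0 mOsm/kg

4.0 mOsm/kg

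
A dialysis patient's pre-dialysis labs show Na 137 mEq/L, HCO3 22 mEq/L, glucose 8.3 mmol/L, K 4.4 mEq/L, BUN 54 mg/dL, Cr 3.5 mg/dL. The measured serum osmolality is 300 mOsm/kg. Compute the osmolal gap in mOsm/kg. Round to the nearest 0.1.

Calculated osmolality = 2·Na + glucose + BUN/2.8
= 2·137 + 8.3 + 54/2.8
= 274 + 8.30 + 19.29
= 301.59 mOsm/kg ≈ 301.6 mOsm/kg
Osmolar gap = measured − calculated = 300 − 301.6 = -1.6 mOsm/kg

-1.6 mOsm/kg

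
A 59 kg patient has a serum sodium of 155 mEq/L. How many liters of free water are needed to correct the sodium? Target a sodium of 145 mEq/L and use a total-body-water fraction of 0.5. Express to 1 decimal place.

2.0 L

TBW = 0.5 · 59 = 29.5 L
Free water deficit = TBW · (Na/145 − 1)
= 29.5 · (155/145 − 1)
= 29.5 · 0.069
= 2.04 L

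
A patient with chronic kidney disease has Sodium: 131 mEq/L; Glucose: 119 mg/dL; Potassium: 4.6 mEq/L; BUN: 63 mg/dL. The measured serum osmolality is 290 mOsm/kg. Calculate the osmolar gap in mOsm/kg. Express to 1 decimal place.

-1.1 mOsm/kg

Calculated osmolality = 2·Na + glucose/18 + BUN/2.8
= 2·131 + 119/18 + 63/2.8
= 262 + 6.61 + 22.50
= 291.11 mOsm/kg ≈ 291.1 mOsm/kg
Osmolar gap = measured − calculated = 290 − 291.1 = -1.1 mOsm/kg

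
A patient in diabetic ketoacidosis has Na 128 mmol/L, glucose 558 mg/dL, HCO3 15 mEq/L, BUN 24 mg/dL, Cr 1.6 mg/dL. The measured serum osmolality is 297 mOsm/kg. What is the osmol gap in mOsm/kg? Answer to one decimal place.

Calculated osmolality = 2·Na + glucose/18 + BUN/2.8
= 2·128 + 558/18 + 24/2.8
= 256 + 31 + 8.57
= 295.57 mOsm/kg ≈ 295.6 mOsm/kg
Osmolar gap = measured − calculated = 297 − 295.6 = 1.4 mOsm/kg

1.4 mOsm/kg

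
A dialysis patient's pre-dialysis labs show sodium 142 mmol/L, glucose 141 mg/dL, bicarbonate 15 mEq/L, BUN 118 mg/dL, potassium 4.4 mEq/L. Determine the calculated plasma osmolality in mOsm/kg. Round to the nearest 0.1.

334.0 mOsm/kg

Calculated osmolality = 2·Na + glucose/18 + BUN/2.8
= 2·142 + 141/18 + 118/2.8
= 284 + 7.83 + 42.14
= 333.97 mOsm/kg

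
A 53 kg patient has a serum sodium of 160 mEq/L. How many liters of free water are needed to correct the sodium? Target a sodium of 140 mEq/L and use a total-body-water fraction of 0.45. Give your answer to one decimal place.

3.4 L

TBW = 0.45 · 53 = 23.85 L
Free water deficit = TBW · (Na/140 − 1)
= 23.85 · (160/140 − 1)
= 23.85 · 0.1429
= 3.41 L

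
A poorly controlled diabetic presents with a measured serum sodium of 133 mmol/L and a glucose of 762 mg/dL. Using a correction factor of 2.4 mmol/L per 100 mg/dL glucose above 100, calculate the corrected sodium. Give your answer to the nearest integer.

Corrected Na = measured Na + 2.4 · (glucose − 100)/100
= 133 + 2.4 · (762 − 100)/100
= 133 + 15.9
= 148.9 mmol/L

149 mmol/L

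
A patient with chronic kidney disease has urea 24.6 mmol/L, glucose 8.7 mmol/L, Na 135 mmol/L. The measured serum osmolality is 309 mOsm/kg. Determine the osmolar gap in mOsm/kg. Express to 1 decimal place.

5.7 mOsm/kg

Calculated osmolality = 2·Na + glucose + urea
= 2·135 + 8.7 + 24.6
= 270 + 8.70 + 24.60
= 303.3 mOsm/kg ≈ 303.3 mOsm/kg
Osmolar gap = measured − calculated = 309 − 303.3 = 5.7 mOsm/kg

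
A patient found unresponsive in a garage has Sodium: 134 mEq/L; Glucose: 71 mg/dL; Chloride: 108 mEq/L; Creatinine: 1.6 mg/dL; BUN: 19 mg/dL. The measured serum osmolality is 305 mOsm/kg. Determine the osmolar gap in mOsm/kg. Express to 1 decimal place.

26.3 mOsm/kg

Calculated osmolality = 2·Na + glucose/18 + BUN/2.8
= 2·134 + 71/18 + 19/2.8
= 268 + 3.94 + 6.79
= 278.73 mOsm/kg ≈ 278.7 mOsm/kg
Osmolar gap = measured − calculated = 305 − 278.7 = 26.3 mOsm/kg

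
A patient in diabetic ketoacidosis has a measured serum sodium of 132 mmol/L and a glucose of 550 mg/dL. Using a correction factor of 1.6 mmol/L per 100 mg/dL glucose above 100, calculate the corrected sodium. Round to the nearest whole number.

Corrected Na = measured Na + 1.6 · (glucose − 100)/100
= 132 + 1.6 · (550 − 100)/100
= 132 + 7.2
= 139.2 mmol/L

139 mmol/L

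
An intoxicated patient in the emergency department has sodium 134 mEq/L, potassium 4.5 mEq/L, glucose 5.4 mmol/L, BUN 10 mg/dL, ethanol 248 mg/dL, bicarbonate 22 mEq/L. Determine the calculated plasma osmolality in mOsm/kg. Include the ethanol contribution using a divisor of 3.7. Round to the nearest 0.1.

Calculated osmolality = 2·Na + glucose + BUN/2.8 + ethanol/3.7
= 2·134 + 5.4 + 10/2.8 + 248/3.7
= 268 + 5.40 + 3.57 + 67.03
= 344 mOsm/kg

344.0 mOsm/kg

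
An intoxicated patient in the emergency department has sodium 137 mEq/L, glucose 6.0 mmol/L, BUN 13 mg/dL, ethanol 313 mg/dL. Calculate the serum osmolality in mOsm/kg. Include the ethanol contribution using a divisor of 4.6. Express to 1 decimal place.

Calculated osmolality = 2·Na + glucose + BUN/2.8 + ethanol/4.6
= 2·137 + 6 + 13/2.8 + 313/4.6
= 274 + 6 + 4.64 + 68.04
= 352.68 mOsm/kg

352.7 mOsm/kg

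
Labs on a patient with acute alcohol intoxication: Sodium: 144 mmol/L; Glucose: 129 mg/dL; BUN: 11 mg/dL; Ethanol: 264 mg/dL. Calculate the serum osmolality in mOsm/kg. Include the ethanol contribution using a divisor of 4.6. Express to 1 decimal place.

Calculated osmolality = 2·Na + glucose/18 + BUN/2.8 + ethanol/4.6
= 2·144 + 129/18 + 11/2.8 + 264/4.6
= 288 + 7.17 + 3.93 + 57.39
= 356.49 mOsm/kg

356.5 mOsm/kg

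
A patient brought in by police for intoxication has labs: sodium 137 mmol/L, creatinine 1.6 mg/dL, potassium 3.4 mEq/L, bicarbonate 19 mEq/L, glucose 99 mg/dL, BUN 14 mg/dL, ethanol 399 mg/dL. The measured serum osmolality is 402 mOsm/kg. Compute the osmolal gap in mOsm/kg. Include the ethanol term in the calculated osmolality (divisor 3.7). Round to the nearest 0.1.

Calculated osmolality = 2·Na + glucose/18 + BUN/2.8 + ethanol/3.7
= 2·137 + 99/18 + 14/2.8 + 399/3.7
= 274 + 5.50 + 5 + 107.84
= 392.34 mOsm/kg ≈ 392.3 mOsm/kg
Osmolar gap = measured − calculated = 402 − 392.3 = 9.7 mOsm/kg

9.7 mOsm/kg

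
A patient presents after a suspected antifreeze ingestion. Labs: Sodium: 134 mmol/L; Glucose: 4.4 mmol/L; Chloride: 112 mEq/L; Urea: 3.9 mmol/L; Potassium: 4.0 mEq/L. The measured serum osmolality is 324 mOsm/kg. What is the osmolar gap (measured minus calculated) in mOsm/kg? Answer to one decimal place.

47.7 mOsm/kg

Calculated osmolality = 2·Na + glucose + urea
= 2·134 + 4.4 + 3.9
= 268 + 4.40 + 3.90
= 276.3 mOsm/kg ≈ 276.3 mOsm/kg
Osmolar gap = measured − calculated = 324 − 276.3 = 47.7 mOsm/kg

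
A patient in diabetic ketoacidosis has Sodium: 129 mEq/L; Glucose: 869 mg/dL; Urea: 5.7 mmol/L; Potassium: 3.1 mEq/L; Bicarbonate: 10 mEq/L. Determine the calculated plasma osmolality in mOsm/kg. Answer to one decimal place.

Calculated osmolality = 2·Na + glucose/18 + urea
= 2·129 + 869/18 + 5.7
= 258 + 48.28 + 5.70
= 311.98 mOsm/kg

312.0 mOsm/kg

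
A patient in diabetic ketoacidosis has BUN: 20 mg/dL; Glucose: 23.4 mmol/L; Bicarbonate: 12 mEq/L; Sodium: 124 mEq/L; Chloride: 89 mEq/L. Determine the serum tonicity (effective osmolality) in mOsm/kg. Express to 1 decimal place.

271.4 mOsm/kg

Effective osmolality excludes urea (freely permeant across cell membranes):
2·Na + glucose
= 2·124 + 23.4
= 248 + 23.4
= 271.4 mOsm/kg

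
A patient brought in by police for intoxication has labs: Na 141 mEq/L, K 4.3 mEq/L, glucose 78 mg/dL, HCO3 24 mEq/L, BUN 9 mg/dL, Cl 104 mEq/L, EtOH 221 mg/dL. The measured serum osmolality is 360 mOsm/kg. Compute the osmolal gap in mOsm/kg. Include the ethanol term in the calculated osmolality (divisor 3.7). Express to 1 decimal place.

Calculated osmolality = 2·Na + glucose/18 + BUN/2.8 + ethanol/3.7
= 2·141 + 78/18 + 9/2.8 + 221/3.7
= 282 + 4.33 + 3.21 + 59.73
= 349.27 mOsm/kg ≈ 349.3 mOsm/kg
Osmolar gap = measured − calculated = 360 − 349.3 = 10.7 mOsm/kg

10.7 mOsm/kg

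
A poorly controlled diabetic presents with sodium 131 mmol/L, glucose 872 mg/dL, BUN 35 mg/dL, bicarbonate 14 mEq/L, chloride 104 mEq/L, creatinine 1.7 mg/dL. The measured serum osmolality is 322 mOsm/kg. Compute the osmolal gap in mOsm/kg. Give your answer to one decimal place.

-0.9 mOsm/kg

Calculated osmolality = 2·Na + glucose/18 + BUN/2.8
= 2·131 + 872/18 + 35/2.8
= 262 + 48.44 + 12.50
= 322.94 mOsm/kg ≈ 322.9 mOsm/kg
Osmolar gap = measured − calculated = 322 − 322.9 = -0.9 mOsm/kg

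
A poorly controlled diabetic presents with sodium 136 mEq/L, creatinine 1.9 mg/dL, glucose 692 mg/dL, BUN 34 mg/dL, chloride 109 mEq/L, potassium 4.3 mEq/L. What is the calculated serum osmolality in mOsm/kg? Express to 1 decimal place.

322.6 mOsm/kg

Calculated osmolality = 2·Na + glucose/18 + BUN/2.8
= 2·136 + 692/18 + 34/2.8
= 272 + 38.44 + 12.14
= 322.58 mOsm/kg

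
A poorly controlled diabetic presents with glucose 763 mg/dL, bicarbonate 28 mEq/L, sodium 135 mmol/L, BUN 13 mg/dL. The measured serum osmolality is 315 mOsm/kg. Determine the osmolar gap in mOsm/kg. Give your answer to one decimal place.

-2.0 mOsm/kg

Calculated osmolality = 2·Na + glucose/18 + BUN/2.8
= 2·135 + 763/18 + 13/2.8
= 270 + 42.39 + 4.64
= 317.03 mOsm/kg ≈ 317.0 mOsm/kg
Osmolar gap = measured − calculated = 315 − 317.0 = -2.0 mOsm/kg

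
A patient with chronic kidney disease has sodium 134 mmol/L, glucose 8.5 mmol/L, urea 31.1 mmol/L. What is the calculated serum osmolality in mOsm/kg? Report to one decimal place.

Calculated osmolality = 2·Na + glucose + urea
= 2·134 + 8.5 + 31.1
= 268 + 8.50 + 31.10
= 307.6 mOsm/kg

307.6 mOsm/kg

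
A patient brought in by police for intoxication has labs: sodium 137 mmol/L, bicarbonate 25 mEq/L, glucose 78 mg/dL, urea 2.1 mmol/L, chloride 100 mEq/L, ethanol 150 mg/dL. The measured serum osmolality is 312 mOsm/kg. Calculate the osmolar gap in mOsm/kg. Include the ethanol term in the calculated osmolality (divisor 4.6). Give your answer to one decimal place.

Calculated osmolality = 2·Na + glucose/18 + urea + ethanol/4.6
= 2·137 + 78/18 + 2.1 + 150/4.6
= 274 + 4.33 + 2.10 + 32.61
= 313.04 mOsm/kg ≈ 313.0 mOsm/kg
Osmolar gap = measured − calculated = 312 − 313.0 = -1.0 mOsm/kg

-1.0 mOsm/kg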